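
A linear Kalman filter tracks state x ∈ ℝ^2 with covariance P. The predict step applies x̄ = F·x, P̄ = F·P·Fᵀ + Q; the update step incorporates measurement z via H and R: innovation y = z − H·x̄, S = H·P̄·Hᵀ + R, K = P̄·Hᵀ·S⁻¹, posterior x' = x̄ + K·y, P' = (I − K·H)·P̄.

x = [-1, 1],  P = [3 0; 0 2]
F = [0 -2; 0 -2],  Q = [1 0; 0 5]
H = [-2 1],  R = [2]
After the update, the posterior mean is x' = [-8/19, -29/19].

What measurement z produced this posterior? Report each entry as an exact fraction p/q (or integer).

z = [-1]

x̄ = F·x = [-2, -2]
P̄ = F·P·Fᵀ + Q = [9 8; 8 13]
S = H·P̄·Hᵀ + R = [19]
K = P̄·Hᵀ·S⁻¹ = [-10/19; -3/19]
x' − x̄ = [30/19, 9/19] = K·y
y = (KᵀK)⁻¹·Kᵀ·(x' − x̄) = [-3]
z = y + H·x̄ = [-3] + [2] = [-1]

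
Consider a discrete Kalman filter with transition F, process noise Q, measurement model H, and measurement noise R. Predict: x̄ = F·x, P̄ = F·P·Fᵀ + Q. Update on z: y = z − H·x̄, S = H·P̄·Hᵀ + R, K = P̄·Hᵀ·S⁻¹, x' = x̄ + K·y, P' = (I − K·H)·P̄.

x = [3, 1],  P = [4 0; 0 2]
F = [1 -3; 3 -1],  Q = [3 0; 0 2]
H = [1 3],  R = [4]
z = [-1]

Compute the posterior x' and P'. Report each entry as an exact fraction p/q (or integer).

x' = [-1975/497, 526/497]
P' = [6184/497 -1956/497; -1956/497 836/497]

x̄ = F·x = [0, 8]
P̄ = F·P·Fᵀ + Q = [25 18; 18 40]
y = z − H·x̄ = [-25]
S = H·P̄·Hᵀ + R = [497]
K = P̄·Hᵀ·S⁻¹ = [79/497; 138/497]
x' = x̄ + K·y = [-1975/497, 526/497]
P' = (I − K·H)·P̄ = [6184/497 -1956/497; -1956/497 836/497]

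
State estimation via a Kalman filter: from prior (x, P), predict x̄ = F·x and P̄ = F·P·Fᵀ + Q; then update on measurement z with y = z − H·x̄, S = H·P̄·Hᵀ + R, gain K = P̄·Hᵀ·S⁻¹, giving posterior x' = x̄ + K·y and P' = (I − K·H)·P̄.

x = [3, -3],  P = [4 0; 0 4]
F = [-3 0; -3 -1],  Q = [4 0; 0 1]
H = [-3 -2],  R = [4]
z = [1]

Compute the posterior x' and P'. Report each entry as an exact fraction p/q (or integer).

x' = [-7/5, 73/48]
P' = [8/5 -2; -2 163/48]

x̄ = F·x = [-9, -6]
P̄ = F·P·Fᵀ + Q = [40 36; 36 41]
y = z − H·x̄ = [-38]
S = H·P̄·Hᵀ + R = [960]
K = P̄·Hᵀ·S⁻¹ = [-1/5; -19/96]
x' = x̄ + K·y = [-7/5, 73/48]
P' = (I − K·H)·P̄ = [8/5 -2; -2 163/48]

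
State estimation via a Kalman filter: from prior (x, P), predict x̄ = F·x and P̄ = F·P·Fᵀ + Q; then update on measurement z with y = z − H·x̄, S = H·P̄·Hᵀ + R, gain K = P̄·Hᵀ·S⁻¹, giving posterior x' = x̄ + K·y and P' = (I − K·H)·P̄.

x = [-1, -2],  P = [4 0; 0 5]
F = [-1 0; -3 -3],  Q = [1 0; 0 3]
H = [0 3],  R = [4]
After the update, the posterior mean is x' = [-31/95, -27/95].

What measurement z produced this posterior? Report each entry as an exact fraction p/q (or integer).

x̄ = F·x = [1, 9]
P̄ = F·P·Fᵀ + Q = [5 12; 12 84]
S = H·P̄·Hᵀ + R = [760]
K = P̄·Hᵀ·S⁻¹ = [9/190; 63/190]
x' − x̄ = [-126/95, -882/95] = K·y
y = (KᵀK)⁻¹·Kᵀ·(x' − x̄) = [-28]
z = y + H·x̄ = [-28] + [27] = [-1]

z = [-1]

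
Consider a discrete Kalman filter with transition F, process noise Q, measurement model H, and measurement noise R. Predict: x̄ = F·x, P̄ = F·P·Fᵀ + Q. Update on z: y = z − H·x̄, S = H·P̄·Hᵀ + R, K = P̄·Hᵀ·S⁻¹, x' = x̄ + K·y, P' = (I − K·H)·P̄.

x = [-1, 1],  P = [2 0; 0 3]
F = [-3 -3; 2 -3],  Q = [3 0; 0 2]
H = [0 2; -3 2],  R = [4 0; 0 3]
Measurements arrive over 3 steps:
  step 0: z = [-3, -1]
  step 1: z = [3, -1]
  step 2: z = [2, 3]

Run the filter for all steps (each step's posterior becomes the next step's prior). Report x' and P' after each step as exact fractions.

step 0: x' = [-20349/28946, -22859/14473], P' = [11001/14473 9351/14473; 9351/14473 14070/14473]
step 1: x' = [34215159/22399742, 38406635/22399742], P' = [15990729/22399742 12847689/22399742; 12847689/22399742 19134591/22399742]
step 2: x' = [-21780408675/31123879789, 18518253660/31123879789], P' = [22078050618/31123879789 17688110688/31123879789; 17688110688/31123879789 26395925331/31123879789]

step 0: x̄ = F·x = [0, -5]
step 0: P̄ = F·P·Fᵀ + Q = [48 15; 15 37]
step 0: y = z − H·x̄ = [7, 9]
step 0: S = H·P̄·Hᵀ + R = [152 58; 58 403]
step 0: K = P̄·Hᵀ·S⁻¹ = [9351/28946 -4767/14473; 7035/14473 29/14473]
step 0: x' = x̄ + K·y = [-20349/28946, -22859/14473]
step 0: P' = (I − K·H)·P̄ = [11001/14473 9351/14473; 9351/14473 14070/14473]
step 1: x̄ = F·x = [198201/28946, 48228/14473]
step 1: P̄ = F·P·Fᵀ + Q = [437376/14473 88677/14473; 88677/14473 87368/14473]
step 1: y = z − H·x̄ = [-53037/14473, 372745/28946]
step 1: S = H·P̄·Hᵀ + R = [407364/14473 -182590/14473; -182590/14473 3265151/14473]
step 1: K = P̄·Hᵀ·S⁻¹ = [12847689/44799484 -7425603/22399742; 19134591/44799484 -91295/22399742]
step 1: x' = x̄ + K·y = [34215159/22399742, 38406635/22399742]
step 1: P' = (I − K·H)·P̄ = [15990729/22399742 12847689/22399742; 12847689/22399742 19134591/22399742]
step 2: x̄ = F·x = [-108932691/11199871, -46789587/22399742]
step 2: P̄ = F·P·Fᵀ + Q = [307292754/11199871 57405006/11199871; 57405006/11199871 126801451/22399742]
step 2: y = z − H·x̄ = [69189329/11199871, -246408873/11199871]
step 2: S = H·P̄·Hᵀ + R = [298402386/11199871 -90827134/11199871; -90827134/11199871 2363977229/11199871]
step 2: K = P̄·Hᵀ·S⁻¹ = [8844055344/31123879789 -10285976826/31123879789; 26395925331/62247759578 -90827134/31123879789]
step 2: x' = x̄ + K·y = [-21780408675/31123879789, 18518253660/31123879789]
step 2: P' = (I − K·H)·P̄ = [22078050618/31123879789 17688110688/31123879789; 17688110688/31123879789 26395925331/31123879789]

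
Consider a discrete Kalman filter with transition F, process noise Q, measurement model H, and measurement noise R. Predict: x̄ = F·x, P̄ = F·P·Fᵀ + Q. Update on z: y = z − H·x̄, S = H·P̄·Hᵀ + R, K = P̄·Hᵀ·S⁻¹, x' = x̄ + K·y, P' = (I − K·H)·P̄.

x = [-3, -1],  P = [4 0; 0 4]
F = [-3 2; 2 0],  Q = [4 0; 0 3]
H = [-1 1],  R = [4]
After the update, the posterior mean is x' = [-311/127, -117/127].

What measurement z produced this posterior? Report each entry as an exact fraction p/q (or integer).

z = [2]

x̄ = F·x = [7, -6]
P̄ = F·P·Fᵀ + Q = [56 -24; -24 19]
S = H·P̄·Hᵀ + R = [127]
K = P̄·Hᵀ·S⁻¹ = [-80/127; 43/127]
x' − x̄ = [-1200/127, 645/127] = K·y
y = (KᵀK)⁻¹·Kᵀ·(x' − x̄) = [15]
z = y + H·x̄ = [15] + [-13] = [2]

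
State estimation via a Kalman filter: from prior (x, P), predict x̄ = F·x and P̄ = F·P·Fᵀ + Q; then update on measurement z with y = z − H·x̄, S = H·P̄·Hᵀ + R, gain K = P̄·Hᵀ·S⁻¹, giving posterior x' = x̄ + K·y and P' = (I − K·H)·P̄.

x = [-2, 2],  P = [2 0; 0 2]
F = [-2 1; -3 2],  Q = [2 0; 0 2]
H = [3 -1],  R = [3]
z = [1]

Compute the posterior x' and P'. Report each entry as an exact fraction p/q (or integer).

x̄ = F·x = [6, 10]
P̄ = F·P·Fᵀ + Q = [12 16; 16 28]
y = z − H·x̄ = [-7]
S = H·P̄·Hᵀ + R = [43]
K = P̄·Hᵀ·S⁻¹ = [20/43; 20/43]
x' = x̄ + K·y = [118/43, 290/43]
P' = (I − K·H)·P̄ = [116/43 288/43; 288/43 804/43]

x' = [118/43, 290/43]
P' = [116/43 288/43; 288/43 804/43]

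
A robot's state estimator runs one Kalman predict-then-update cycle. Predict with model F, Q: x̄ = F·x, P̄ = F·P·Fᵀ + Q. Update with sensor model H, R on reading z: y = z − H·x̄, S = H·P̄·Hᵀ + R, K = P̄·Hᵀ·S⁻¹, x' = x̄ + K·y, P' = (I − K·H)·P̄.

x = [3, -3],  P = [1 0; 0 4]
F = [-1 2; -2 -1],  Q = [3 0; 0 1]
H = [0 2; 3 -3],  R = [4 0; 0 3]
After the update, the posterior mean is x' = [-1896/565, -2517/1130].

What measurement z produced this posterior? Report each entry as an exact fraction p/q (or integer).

z = [-3, -3]

x̄ = F·x = [-9, -3]
P̄ = F·P·Fᵀ + Q = [20 -6; -6 9]
S = H·P̄·Hᵀ + R = [40 -90; -90 372]
K = P̄·Hᵀ·S⁻¹ = [213/565 34/113; 441/1130 -3/113]
x' − x̄ = [3189/565, 873/1130] = K·y
y = (KᵀK)⁻¹·Kᵀ·(x' − x̄) = [3, 15]
z = y + H·x̄ = [3, 15] + [-6, -18] = [-3, -3]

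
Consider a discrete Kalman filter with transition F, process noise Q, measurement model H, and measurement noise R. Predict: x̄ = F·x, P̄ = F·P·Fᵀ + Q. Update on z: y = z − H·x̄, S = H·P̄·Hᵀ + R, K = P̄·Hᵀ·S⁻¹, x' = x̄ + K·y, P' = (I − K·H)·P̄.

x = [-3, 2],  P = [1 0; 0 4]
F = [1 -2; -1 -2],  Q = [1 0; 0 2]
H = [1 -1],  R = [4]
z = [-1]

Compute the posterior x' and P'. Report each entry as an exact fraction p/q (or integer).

x' = [-62/11, -31/11]
P' = [189/11 177/11; 177/11 193/11]

x̄ = F·x = [-7, -1]
P̄ = F·P·Fᵀ + Q = [18 15; 15 19]
y = z − H·x̄ = [5]
S = H·P̄·Hᵀ + R = [11]
K = P̄·Hᵀ·S⁻¹ = [3/11; -4/11]
x' = x̄ + K·y = [-62/11, -31/11]
P' = (I − K·H)·P̄ = [189/11 177/11; 177/11 193/11]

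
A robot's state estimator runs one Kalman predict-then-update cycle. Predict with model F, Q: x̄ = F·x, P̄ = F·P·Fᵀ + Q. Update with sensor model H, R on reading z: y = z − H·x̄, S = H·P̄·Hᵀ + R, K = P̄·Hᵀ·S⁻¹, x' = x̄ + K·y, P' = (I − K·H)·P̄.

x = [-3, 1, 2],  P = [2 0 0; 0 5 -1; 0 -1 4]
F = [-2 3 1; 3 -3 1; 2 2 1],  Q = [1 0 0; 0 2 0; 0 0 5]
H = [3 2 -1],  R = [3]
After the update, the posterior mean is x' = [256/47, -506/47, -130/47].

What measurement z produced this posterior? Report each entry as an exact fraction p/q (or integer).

z = [-3]

x̄ = F·x = [11, -10, -2]
P̄ = F·P·Fᵀ + Q = [52 -53 21; -53 75 -13; 21 -13 33]
S = H·P̄·Hᵀ + R = [94]
K = P̄·Hᵀ·S⁻¹ = [29/94; 2/47; 2/47]
x' − x̄ = [-261/47, -36/47, -36/47] = K·y
y = (KᵀK)⁻¹·Kᵀ·(x' − x̄) = [-18]
z = y + H·x̄ = [-18] + [15] = [-3]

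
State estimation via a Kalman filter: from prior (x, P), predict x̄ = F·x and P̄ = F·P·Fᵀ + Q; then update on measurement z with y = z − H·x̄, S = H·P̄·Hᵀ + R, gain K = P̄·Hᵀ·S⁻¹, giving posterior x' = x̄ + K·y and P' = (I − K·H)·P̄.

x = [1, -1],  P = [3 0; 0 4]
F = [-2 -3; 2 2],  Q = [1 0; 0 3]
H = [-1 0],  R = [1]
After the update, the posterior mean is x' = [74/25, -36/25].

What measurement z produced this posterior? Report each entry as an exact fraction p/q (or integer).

z = [-3]

x̄ = F·x = [1, 0]
P̄ = F·P·Fᵀ + Q = [49 -36; -36 31]
S = H·P̄·Hᵀ + R = [50]
K = P̄·Hᵀ·S⁻¹ = [-49/50; 18/25]
x' − x̄ = [49/25, -36/25] = K·y
y = (KᵀK)⁻¹·Kᵀ·(x' − x̄) = [-2]
z = y + H·x̄ = [-2] + [-1] = [-3]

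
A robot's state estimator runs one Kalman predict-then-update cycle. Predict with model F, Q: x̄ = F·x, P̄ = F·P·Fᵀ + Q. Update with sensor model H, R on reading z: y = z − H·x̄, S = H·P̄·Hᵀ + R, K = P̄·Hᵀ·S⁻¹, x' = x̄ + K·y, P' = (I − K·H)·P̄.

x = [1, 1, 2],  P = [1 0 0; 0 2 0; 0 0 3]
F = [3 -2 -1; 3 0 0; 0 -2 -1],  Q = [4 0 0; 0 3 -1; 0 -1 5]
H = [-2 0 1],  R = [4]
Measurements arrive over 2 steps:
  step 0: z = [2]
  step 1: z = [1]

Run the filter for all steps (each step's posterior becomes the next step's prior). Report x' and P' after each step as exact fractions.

step 0: x' = [-55/18, 35/18, -13/3], P' = [359/72 -55/72 95/12; -55/72 503/72 -31/12; 95/12 -31/12 31/2]
step 1: x' = [-5933/5794, -9589/5794, -1820/2897], P' = [118355/11588 -80195/11588 107791/5794; -80195/11588 185835/11588 -90503/5794; 107791/5794 -90503/5794 108527/2897]

step 0: x̄ = F·x = [-1, 3, -4]
step 0: P̄ = F·P·Fᵀ + Q = [24 9 11; 9 12 -1; 11 -1 16]
step 0: y = z − H·x̄ = [4]
step 0: S = H·P̄·Hᵀ + R = [72]
step 0: K = P̄·Hᵀ·S⁻¹ = [-37/72; -19/72; -1/12]
step 0: x' = x̄ + K·y = [-55/18, 35/18, -13/3]
step 0: P' = (I − K·H)·P̄ = [359/72 -55/72 95/12; -55/72 503/72 -31/12; 95/12 -31/12 31/2]
step 1: x̄ = F·x = [-157/18, -55/6, 4/9]
step 1: P̄ = F·P·Fᵀ + Q = [3143/72 617/24 251/18; 617/24 383/8 -121/6; 251/18 -121/6 343/9]
step 1: y = z − H·x̄ = [-152/9]
step 1: S = H·P̄·Hᵀ + R = [2897/18]
step 1: K = P̄·Hᵀ·S⁻¹ = [-2641/5794; -2577/5794; 184/2897]
step 1: x' = x̄ + K·y = [-5933/5794, -9589/5794, -1820/2897]
step 1: P' = (I − K·H)·P̄ = [118355/11588 -80195/11588 107791/5794; -80195/11588 185835/11588 -90503/5794; 107791/5794 -90503/5794 108527/2897]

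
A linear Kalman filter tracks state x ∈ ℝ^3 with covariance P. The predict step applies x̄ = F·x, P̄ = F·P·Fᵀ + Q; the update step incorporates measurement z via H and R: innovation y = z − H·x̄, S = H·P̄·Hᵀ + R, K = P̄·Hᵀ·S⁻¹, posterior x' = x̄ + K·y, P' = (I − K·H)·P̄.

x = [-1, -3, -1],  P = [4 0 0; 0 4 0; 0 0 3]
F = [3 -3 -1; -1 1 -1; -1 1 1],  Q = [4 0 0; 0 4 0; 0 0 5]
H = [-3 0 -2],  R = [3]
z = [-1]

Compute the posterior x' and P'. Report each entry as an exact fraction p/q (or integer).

x' = [308/227, 144/227, -338/227]
P' = [2377/454 165/454 -3291/454; 165/454 4001/454 -327/454; -3291/454 -327/454 4863/454]

x̄ = F·x = [7, -1, -3]
P̄ = F·P·Fᵀ + Q = [79 -21 -27; -21 15 5; -27 5 16]
y = z − H·x̄ = [14]
S = H·P̄·Hᵀ + R = [454]
K = P̄·Hᵀ·S⁻¹ = [-183/454; 53/454; 49/454]
x' = x̄ + K·y = [308/227, 144/227, -338/227]
P' = (I − K·H)·P̄ = [2377/454 165/454 -3291/454; 165/454 4001/454 -327/454; -3291/454 -327/454 4863/454]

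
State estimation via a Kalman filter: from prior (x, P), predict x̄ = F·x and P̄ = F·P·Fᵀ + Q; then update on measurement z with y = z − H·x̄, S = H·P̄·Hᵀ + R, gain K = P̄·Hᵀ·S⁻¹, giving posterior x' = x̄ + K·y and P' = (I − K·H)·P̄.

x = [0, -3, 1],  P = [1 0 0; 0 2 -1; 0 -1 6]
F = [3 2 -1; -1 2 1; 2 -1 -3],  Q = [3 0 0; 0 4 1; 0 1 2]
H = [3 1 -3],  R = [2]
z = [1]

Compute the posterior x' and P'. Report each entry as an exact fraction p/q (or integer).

x' = [-2639/431, -535/431, -2943/431]
P' = [12734/431 -1271/431 12301/431; -1271/431 2865/431 -356/431; 12301/431 -356/431 12255/431]

x̄ = F·x = [-7, -5, 0]
P̄ = F·P·Fᵀ + Q = [30 -1 25; -1 15 -16; 25 -16 56]
y = z − H·x̄ = [27]
S = H·P̄·Hᵀ + R = [431]
K = P̄·Hᵀ·S⁻¹ = [14/431; 60/431; -109/431]
x' = x̄ + K·y = [-2639/431, -535/431, -2943/431]
P' = (I − K·H)·P̄ = [12734/431 -1271/431 12301/431; -1271/431 2865/431 -356/431; 12301/431 -356/431 12255/431]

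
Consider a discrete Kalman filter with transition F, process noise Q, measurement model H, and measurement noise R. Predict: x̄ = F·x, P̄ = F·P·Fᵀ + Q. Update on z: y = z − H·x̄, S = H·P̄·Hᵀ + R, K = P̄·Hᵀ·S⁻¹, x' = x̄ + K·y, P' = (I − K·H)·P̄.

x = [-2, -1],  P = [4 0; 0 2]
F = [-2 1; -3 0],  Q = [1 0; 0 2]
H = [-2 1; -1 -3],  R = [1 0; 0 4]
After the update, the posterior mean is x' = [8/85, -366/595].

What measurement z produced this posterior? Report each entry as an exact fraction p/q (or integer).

x̄ = F·x = [3, 6]
P̄ = F·P·Fᵀ + Q = [19 24; 24 38]
S = H·P̄·Hᵀ + R = [19 44; 44 509]
K = P̄·Hᵀ·S⁻¹ = [-446/1105 -159/1105; 982/7735 -2182/7735]
x' − x̄ = [-247/85, -3936/595] = K·y
y = (KᵀK)⁻¹·Kᵀ·(x' − x̄) = [-1, 23]
z = y + H·x̄ = [-1, 23] + [0, -21] = [-1, 2]

z = [-1, 2]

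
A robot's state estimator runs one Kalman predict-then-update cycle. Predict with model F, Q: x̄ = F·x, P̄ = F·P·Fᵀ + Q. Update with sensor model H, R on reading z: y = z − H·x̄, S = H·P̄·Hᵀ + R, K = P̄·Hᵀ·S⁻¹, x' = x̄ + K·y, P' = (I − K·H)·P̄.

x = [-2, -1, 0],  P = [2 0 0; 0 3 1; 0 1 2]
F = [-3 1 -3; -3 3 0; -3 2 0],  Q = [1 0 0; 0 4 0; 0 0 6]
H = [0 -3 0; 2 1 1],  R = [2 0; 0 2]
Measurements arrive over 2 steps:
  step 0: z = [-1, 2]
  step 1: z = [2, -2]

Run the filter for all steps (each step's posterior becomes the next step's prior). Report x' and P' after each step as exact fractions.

step 0: x' = [14429/31354, 9807/31354, 13892/15677], P' = [34419/15677 -2341/15677 -53262/15677; -2341/15677 3435/15677 1368/15677; -53262/15677 1368/15677 109476/15677]
step 1: x' = [-17446345/33864049, -21792695/33864049, -16628886/33864049], P' = [479589291/169320245 -31970482/169320245 -773395164/169320245; -31970482/169320245 37198884/169320245 27790128/169320245; -773395164/169320245 27790128/169320245 1540884486/169320245]

step 0: x̄ = F·x = [5, 3, 4]
step 0: P̄ = F·P·Fᵀ + Q = [34 18 18; 18 49 36; 18 36 36]
step 0: y = z − H·x̄ = [8, -15]
step 0: S = H·P̄·Hᵀ + R = [443 -363; -363 439]
step 0: K = P̄·Hᵀ·S⁻¹ = [7023/31354 13235/31354; -10305/31354 121/31354; -2052/15677 2160/15677]
step 0: x' = x̄ + K·y = [14429/31354, 9807/31354, 13892/15677]
step 0: P' = (I − K·H)·P̄ = [34419/15677 -2341/15677 -53262/15677; -2341/15677 3435/15677 1368/15677; -53262/15677 1368/15677 109476/15677]
step 1: x̄ = F·x = [-58416/15677, -6933/15677, -23673/31354]
step 1: P̄ = F·P·Fᵀ + Q = [361289/15677 -143502/15677 -149856/15677; -143502/15677 445532/15677 365496/15677; -149856/15677 365496/15677 445665/15677]
step 1: y = z − H·x̄ = [10555/15677, 208495/31354]
step 1: S = H·P̄·Hᵀ + R = [4041142/15677 -1572072/15677; -1572072/15677 1925267/15677]
step 1: K = P̄·Hᵀ·S⁻¹ = [47955723/169320245 76906468/169320245; -55798326/169320245 524024/169320245; -41685192/169320245 10942143/169320245]
step 1: x' = x̄ + K·y = [-17446345/33864049, -21792695/33864049, -16628886/33864049]
step 1: P' = (I − K·H)·P̄ = [479589291/169320245 -31970482/169320245 -773395164/169320245; -31970482/169320245 37198884/169320245 27790128/169320245; -773395164/169320245 27790128/169320245 1540884486/169320245]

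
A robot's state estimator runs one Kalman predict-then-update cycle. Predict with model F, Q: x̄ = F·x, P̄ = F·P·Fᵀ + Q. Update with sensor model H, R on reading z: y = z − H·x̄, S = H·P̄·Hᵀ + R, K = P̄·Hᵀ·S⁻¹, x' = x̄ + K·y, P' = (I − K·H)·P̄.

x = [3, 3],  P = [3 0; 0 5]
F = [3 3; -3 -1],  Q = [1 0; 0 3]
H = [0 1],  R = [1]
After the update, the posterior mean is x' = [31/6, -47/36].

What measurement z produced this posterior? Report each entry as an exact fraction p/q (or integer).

z = [-1]

x̄ = F·x = [18, -12]
P̄ = F·P·Fᵀ + Q = [73 -42; -42 35]
S = H·P̄·Hᵀ + R = [36]
K = P̄·Hᵀ·S⁻¹ = [-7/6; 35/36]
x' − x̄ = [-77/6, 385/36] = K·y
y = (KᵀK)⁻¹·Kᵀ·(x' − x̄) = [11]
z = y + H·x̄ = [11] + [-12] = [-1]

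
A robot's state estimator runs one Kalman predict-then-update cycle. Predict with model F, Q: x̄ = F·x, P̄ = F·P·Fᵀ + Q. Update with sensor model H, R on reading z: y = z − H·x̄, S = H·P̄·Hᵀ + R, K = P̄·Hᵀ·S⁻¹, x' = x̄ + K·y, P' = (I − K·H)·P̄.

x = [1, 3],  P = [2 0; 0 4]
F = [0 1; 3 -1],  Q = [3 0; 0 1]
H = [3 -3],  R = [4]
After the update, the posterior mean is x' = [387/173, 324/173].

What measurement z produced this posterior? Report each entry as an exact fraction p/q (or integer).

x̄ = F·x = [3, 0]
P̄ = F·P·Fᵀ + Q = [7 -4; -4 23]
S = H·P̄·Hᵀ + R = [346]
K = P̄·Hᵀ·S⁻¹ = [33/346; -81/346]
x' − x̄ = [-132/173, 324/173] = K·y
y = (KᵀK)⁻¹·Kᵀ·(x' − x̄) = [-8]
z = y + H·x̄ = [-8] + [9] = [1]

z = [1]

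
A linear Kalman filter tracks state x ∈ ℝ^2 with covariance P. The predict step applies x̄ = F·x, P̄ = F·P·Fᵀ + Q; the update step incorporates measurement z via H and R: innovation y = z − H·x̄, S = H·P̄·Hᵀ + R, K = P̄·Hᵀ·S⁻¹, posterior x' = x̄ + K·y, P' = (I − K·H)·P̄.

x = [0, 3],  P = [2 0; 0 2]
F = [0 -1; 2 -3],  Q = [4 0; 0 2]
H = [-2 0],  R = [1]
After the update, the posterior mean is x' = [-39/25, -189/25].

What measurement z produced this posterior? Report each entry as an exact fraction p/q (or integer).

z = [3]

x̄ = F·x = [-3, -9]
P̄ = F·P·Fᵀ + Q = [6 6; 6 28]
S = H·P̄·Hᵀ + R = [25]
K = P̄·Hᵀ·S⁻¹ = [-12/25; -12/25]
x' − x̄ = [36/25, 36/25] = K·y
y = (KᵀK)⁻¹·Kᵀ·(x' − x̄) = [-3]
z = y + H·x̄ = [-3] + [6] = [3]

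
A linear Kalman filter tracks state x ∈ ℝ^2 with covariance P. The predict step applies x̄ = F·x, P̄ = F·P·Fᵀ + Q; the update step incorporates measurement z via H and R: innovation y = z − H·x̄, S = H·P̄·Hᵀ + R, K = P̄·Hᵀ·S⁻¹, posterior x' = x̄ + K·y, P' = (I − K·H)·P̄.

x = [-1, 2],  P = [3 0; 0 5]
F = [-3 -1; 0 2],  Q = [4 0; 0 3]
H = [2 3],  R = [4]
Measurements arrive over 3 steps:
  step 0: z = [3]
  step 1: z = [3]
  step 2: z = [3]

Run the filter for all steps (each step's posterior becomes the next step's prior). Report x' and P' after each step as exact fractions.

step 0: x' = [-227/235, 401/235], P' = [6696/235 -4408/235; -4408/235 3004/235]
step 1: x' = [-100976/73107, 140855/73107], P' = [2546624/511749 -1515296/511749; -1515296/511749 1115588/511749]
step 2: x' = [-35943569/29473469, 54702455/29473469], P' = [1032311912/206314283 -615457744/206314283; -615457744/206314283 452590492/206314283]

step 0: x̄ = F·x = [1, 4]
step 0: P̄ = F·P·Fᵀ + Q = [36 -10; -10 23]
step 0: y = z − H·x̄ = [-11]
step 0: S = H·P̄·Hᵀ + R = [235]
step 0: K = P̄·Hᵀ·S⁻¹ = [42/235; 49/235]
step 0: x' = x̄ + K·y = [-227/235, 401/235]
step 0: P' = (I − K·H)·P̄ = [6696/235 -4408/235; -4408/235 3004/235]
step 1: x̄ = F·x = [56/47, 802/235]
step 1: P̄ = F·P·Fᵀ + Q = [7552/47 4088/47; 4088/47 12721/235]
step 1: y = z − H·x̄ = [-2261/235]
step 1: S = H·P̄·Hᵀ + R = [511749/235]
step 1: K = P̄·Hᵀ·S⁻¹ = [136840/511749; 79043/511749]
step 1: x' = x̄ + K·y = [-100976/73107, 140855/73107]
step 1: P' = (I − K·H)·P̄ = [2546624/511749 -1515296/511749; -1515296/511749 1115588/511749]
step 2: x̄ = F·x = [162073/73107, 281710/73107]
step 2: P̄ = F·P·Fᵀ + Q = [16990424/511749 6860600/511749; 6860600/511749 5997599/511749]
step 2: y = z − H·x̄ = [-949955/73107]
step 2: S = H·P̄·Hᵀ + R = [29473469/73107]
step 2: K = P̄·Hᵀ·S⁻¹ = [7794664/29473469; 4530571/29473469]
step 2: x' = x̄ + K·y = [-35943569/29473469, 54702455/29473469]
step 2: P' = (I − K·H)·P̄ = [1032311912/206314283 -615457744/206314283; -615457744/206314283 452590492/206314283]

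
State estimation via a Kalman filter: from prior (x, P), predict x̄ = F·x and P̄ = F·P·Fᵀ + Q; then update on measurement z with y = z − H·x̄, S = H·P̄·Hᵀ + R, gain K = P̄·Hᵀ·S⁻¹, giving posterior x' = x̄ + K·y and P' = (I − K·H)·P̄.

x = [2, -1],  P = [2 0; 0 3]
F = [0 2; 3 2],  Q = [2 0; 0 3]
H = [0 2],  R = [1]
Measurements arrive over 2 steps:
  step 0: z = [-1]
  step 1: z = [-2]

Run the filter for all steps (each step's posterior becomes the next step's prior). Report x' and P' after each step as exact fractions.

step 0: x̄ = F·x = [-2, 4]
step 0: P̄ = F·P·Fᵀ + Q = [14 12; 12 33]
step 0: y = z − H·x̄ = [-9]
step 0: S = H·P̄·Hᵀ + R = [133]
step 0: K = P̄·Hᵀ·S⁻¹ = [24/133; 66/133]
step 0: x' = x̄ + K·y = [-482/133, -62/133]
step 0: P' = (I − K·H)·P̄ = [1286/133 12/133; 12/133 33/133]
step 1: x̄ = F·x = [-124/133, -1570/133]
step 1: P̄ = F·P·Fᵀ + Q = [398/133 204/133; 204/133 12249/133]
step 1: y = z − H·x̄ = [2874/133]
step 1: S = H·P̄·Hᵀ + R = [49129/133]
step 1: K = P̄·Hᵀ·S⁻¹ = [408/49129; 24498/49129]
step 1: x' = x̄ + K·y = [-36988/49129, -50566/49129]
step 1: P' = (I − K·H)·P̄ = [145766/49129 204/49129; 204/49129 12249/49129]

step 0: x' = [-482/133, -62/133], P' = [1286/133 12/133; 12/133 33/133]
step 1: x' = [-36988/49129, -50566/49129], P' = [145766/49129 204/49129; 204/49129 12249/49129]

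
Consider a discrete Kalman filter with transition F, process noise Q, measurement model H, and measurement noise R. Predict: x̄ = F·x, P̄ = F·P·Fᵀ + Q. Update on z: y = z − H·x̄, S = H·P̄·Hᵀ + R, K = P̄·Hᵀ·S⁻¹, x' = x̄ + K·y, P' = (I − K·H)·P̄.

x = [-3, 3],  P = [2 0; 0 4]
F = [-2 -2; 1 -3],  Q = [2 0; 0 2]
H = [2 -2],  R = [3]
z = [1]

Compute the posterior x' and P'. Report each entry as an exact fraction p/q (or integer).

x' = [-276/107, -364/107]
P' = [2638/107 2620/107; 2620/107 2680/107]

x̄ = F·x = [0, -12]
P̄ = F·P·Fᵀ + Q = [26 20; 20 40]
y = z − H·x̄ = [-23]
S = H·P̄·Hᵀ + R = [107]
K = P̄·Hᵀ·S⁻¹ = [12/107; -40/107]
x' = x̄ + K·y = [-276/107, -364/107]
P' = (I − K·H)·P̄ = [2638/107 2620/107; 2620/107 2680/107]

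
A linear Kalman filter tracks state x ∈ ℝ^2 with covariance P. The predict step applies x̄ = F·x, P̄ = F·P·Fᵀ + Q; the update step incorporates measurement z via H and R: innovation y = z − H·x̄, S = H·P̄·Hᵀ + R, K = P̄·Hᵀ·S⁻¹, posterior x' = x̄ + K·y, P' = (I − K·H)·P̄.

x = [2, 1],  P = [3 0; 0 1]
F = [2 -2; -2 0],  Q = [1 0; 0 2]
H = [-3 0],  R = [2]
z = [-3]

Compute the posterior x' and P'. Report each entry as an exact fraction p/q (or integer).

x̄ = F·x = [2, -4]
P̄ = F·P·Fᵀ + Q = [17 -12; -12 14]
y = z − H·x̄ = [3]
S = H·P̄·Hᵀ + R = [155]
K = P̄·Hᵀ·S⁻¹ = [-51/155; 36/155]
x' = x̄ + K·y = [157/155, -512/155]
P' = (I − K·H)·P̄ = [34/155 -24/155; -24/155 874/155]

x' = [157/155, -512/155]
P' = [34/155 -24/155; -24/155 874/155]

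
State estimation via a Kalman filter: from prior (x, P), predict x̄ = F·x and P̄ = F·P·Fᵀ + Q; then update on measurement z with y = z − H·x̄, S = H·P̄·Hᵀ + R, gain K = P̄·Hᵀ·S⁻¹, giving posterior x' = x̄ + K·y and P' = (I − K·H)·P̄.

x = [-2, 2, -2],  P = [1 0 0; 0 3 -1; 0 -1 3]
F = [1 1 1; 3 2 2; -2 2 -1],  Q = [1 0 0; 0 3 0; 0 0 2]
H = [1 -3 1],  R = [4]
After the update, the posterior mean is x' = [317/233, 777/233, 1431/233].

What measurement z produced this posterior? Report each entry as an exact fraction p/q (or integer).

x̄ = F·x = [-2, -6, 10]
P̄ = F·P·Fᵀ + Q = [6 11 0; 11 28 -2; 0 -2 25]
S = H·P̄·Hᵀ + R = [233]
K = P̄·Hᵀ·S⁻¹ = [-27/233; -75/233; 31/233]
x' − x̄ = [783/233, 2175/233, -899/233] = K·y
y = (KᵀK)⁻¹·Kᵀ·(x' − x̄) = [-29]
z = y + H·x̄ = [-29] + [26] = [-3]

z = [-3]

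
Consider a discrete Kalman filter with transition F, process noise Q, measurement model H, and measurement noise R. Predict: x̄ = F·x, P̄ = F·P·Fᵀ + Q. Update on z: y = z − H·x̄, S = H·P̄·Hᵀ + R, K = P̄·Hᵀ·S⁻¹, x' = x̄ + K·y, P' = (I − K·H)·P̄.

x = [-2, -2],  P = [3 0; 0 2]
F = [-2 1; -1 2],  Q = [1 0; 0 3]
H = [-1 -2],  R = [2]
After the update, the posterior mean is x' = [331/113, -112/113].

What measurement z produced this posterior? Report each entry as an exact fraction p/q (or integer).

x̄ = F·x = [2, -2]
P̄ = F·P·Fᵀ + Q = [15 10; 10 14]
S = H·P̄·Hᵀ + R = [113]
K = P̄·Hᵀ·S⁻¹ = [-35/113; -38/113]
x' − x̄ = [105/113, 114/113] = K·y
y = (KᵀK)⁻¹·Kᵀ·(x' − x̄) = [-3]
z = y + H·x̄ = [-3] + [2] = [-1]

z = [-1]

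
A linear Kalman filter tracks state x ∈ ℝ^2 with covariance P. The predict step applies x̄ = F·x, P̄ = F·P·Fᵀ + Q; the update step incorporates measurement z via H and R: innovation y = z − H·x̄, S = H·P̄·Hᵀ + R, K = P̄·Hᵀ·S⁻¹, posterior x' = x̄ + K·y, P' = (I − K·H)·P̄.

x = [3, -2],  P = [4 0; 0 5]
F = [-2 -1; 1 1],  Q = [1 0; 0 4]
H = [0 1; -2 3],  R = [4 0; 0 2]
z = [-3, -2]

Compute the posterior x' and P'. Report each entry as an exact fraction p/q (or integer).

x̄ = F·x = [-4, 1]
P̄ = F·P·Fᵀ + Q = [22 -13; -13 13]
y = z − H·x̄ = [-4, -13]
S = H·P̄·Hᵀ + R = [17 65; 65 363]
K = P̄·Hᵀ·S⁻¹ = [338/973 -283/973; 247/973 130/973]
x' = x̄ + K·y = [-1565/973, -1705/973]
P' = (I − K·H)·P̄ = [2311/973 1352/973; 1352/973 988/973]

x' = [-1565/973, -1705/973]
P' = [2311/973 1352/973; 1352/973 988/973]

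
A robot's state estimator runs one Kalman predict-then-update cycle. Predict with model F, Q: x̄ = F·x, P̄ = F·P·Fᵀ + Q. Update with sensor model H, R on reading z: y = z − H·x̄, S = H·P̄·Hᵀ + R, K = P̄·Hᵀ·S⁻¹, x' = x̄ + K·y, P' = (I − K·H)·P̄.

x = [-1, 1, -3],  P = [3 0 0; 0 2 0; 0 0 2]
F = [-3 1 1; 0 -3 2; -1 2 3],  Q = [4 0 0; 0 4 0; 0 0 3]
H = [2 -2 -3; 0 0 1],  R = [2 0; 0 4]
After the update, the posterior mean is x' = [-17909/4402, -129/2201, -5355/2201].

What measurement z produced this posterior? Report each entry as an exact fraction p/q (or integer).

x̄ = F·x = [1, -9, -6]
P̄ = F·P·Fᵀ + Q = [35 -2 19; -2 30 0; 19 0 32]
S = H·P̄·Hᵀ + R = [338 -58; -58 36]
K = P̄·Hᵀ·S⁻¹ = [857/4402 1852/2201; -576/2201 -928/2201; -58/2201 1863/2201]
x' − x̄ = [-22311/4402, 19680/2201, 7851/2201] = K·y
y = (KᵀK)⁻¹·Kᵀ·(x' − x̄) = [-39, 3]
z = y + H·x̄ = [-39, 3] + [38, -6] = [-1, -3]

z = [-1, -3]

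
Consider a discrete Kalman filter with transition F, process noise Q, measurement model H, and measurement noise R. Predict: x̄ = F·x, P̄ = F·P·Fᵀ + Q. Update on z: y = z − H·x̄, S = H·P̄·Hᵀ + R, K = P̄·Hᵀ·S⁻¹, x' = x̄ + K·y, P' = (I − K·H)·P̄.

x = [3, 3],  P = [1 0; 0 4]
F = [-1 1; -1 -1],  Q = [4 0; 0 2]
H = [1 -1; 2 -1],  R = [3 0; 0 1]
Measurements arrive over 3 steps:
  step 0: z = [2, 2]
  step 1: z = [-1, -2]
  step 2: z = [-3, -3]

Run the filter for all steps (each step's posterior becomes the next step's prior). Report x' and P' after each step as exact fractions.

step 0: x' = [-75/61, -263/61], P' = [243/244 369/244; 369/244 723/244]
step 1: x' = [-2795/10436, 4029/2609], P' = [10775/10436 4229/2609; 4229/2609 8432/2609]
step 2: x' = [-894706/1878659, 3700154/1878659], P' = [1948389/1878659 3065643/1878659; 3065643/1878659 6118839/1878659]

step 0: x̄ = F·x = [0, -6]
step 0: P̄ = F·P·Fᵀ + Q = [9 -3; -3 7]
step 0: y = z − H·x̄ = [-4, -4]
step 0: S = H·P̄·Hᵀ + R = [25 34; 34 56]
step 0: K = P̄·Hᵀ·S⁻¹ = [-21/122 117/244; -59/122 15/244]
step 0: x' = x̄ + K·y = [-75/61, -263/61]
step 0: P' = (I − K·H)·P̄ = [243/244 369/244; 369/244 723/244]
step 1: x̄ = F·x = [-188/61, 338/61]
step 1: P̄ = F·P·Fᵀ + Q = [301/61 -120/61; -120/61 548/61]
step 1: y = z − H·x̄ = [465/61, 592/61]
step 1: S = H·P̄·Hᵀ + R = [1272/61 1510/61; 1510/61 2293/61]
step 1: K = P̄·Hᵀ·S⁻¹ = [-2047/10436 2317/5218; -1401/2609 26/2609]
step 1: x' = x̄ + K·y = [-2795/10436, 4029/2609]
step 1: P' = (I − K·H)·P̄ = [10775/10436 4229/2609; 4229/2609 8432/2609]
step 2: x̄ = F·x = [18911/10436, -13321/10436]
step 2: P̄ = F·P·Fᵀ + Q = [52415/10436 -22953/10436; -22953/10436 99207/10436]
step 2: y = z − H·x̄ = [-15885/2609, -82451/10436]
step 2: S = H·P̄·Hᵀ + R = [57209/2609 68224/2609; 68224/2609 411115/10436]
step 2: K = P̄·Hᵀ·S⁻¹ = [-372418/1878659 831135/1878659; -1017732/1878659 12447/1878659]
step 2: x' = x̄ + K·y = [-894706/1878659, 3700154/1878659]
step 2: P' = (I − K·H)·P̄ = [1948389/1878659 3065643/1878659; 3065643/1878659 6118839/1878659]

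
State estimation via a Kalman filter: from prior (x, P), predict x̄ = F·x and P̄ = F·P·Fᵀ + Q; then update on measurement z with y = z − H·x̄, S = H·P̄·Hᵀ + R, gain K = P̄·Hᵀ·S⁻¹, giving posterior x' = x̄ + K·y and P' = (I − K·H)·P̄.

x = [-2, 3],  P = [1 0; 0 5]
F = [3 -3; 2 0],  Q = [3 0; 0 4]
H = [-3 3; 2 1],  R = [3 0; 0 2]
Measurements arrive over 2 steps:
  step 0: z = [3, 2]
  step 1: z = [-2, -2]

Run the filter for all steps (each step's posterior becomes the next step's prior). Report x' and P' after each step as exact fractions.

step 0: x̄ = F·x = [-15, -4]
step 0: P̄ = F·P·Fᵀ + Q = [57 6; 6 8]
step 0: y = z − H·x̄ = [-30, 36]
step 0: S = H·P̄·Hᵀ + R = [480 -300; -300 262]
step 0: K = P̄·Hᵀ·S⁻¹ = [-681/5960 195/596; 631/2980 95/298]
step 0: x' = x̄ + K·y = [123/596, 335/298]
step 0: P' = (I − K·H)·P̄ = [1527/5960 423/2980; 423/2980 527/1490]
step 1: x̄ = F·x = [-1641/596, 123/298]
step 1: P̄ = F·P·Fᵀ + Q = [35367/5960 2043/2980; 2043/2980 7487/1490]
step 1: y = z − H·x̄ = [-6853/596, 461/149]
step 1: S = H·P̄·Hᵀ + R = [532167/5960 -5505/298; -5505/298 4992/149]
step 1: K = P̄·Hᵀ·S⁻¹ = [-97883/877527 274838/877527; 550598/2632581 806164/2632581]
step 1: x' = x̄ + K·y = [-16308/32501, -33952/32501]
step 1: P' = (I − K·H)·P̄ = [71951/292509 117970/877527; 117970/877527 904508/2632581]

step 0: x' = [123/596, 335/298], P' = [1527/5960 423/2980; 423/2980 527/1490]
step 1: x' = [-16308/32501, -33952/32501], P' = [71951/292509 117970/877527; 117970/877527 904508/2632581]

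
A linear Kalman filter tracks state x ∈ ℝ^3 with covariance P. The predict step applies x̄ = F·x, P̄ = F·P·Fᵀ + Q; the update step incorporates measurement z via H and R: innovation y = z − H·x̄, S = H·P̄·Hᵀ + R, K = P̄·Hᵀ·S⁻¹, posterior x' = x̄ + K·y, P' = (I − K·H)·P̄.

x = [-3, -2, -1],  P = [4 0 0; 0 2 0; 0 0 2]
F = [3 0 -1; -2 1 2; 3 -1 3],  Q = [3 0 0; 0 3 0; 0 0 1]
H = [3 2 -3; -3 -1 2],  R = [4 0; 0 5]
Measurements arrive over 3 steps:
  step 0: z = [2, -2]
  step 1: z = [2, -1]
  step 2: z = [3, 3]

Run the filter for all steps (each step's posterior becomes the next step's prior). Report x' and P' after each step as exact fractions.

step 0: x' = [-2708/2169, -19754/6507, -8830/2169], P' = [3350/723 -1709/2169 3436/723; -1709/2169 56173/6507 9737/2169; 3436/723 9737/2169 6146/723]
step 1: x' = [-82422845/520570618, -825553238/260285309, -1471737857/520570618], P' = [2007521381/520570618 306870645/260285309 2684434009/520570618; 306870645/260285309 5535324371/260285309 3823697443/260285309; 2684434009/520570618 3823697443/260285309 8040978189/520570618]
step 2: x' = [-10627324282705/5115197584916, 6264031707858/1278799396229, 1717775945915/5115197584916], P' = [39167836051921/10230395169832 4131959822051/2557598792458 55218693744441/10230395169832; 4131959822051/2557598792458 36864323903573/1278799396229 51019893492567/2557598792458; 55218693744441/10230395169832 51019893492567/2557598792458 194669232025313/10230395169832]

step 0: x̄ = F·x = [-8, 2, -10]
step 0: P̄ = F·P·Fᵀ + Q = [41 -28 30; -28 29 -14; 30 -14 57]
step 0: y = z − H·x̄ = [-8, -4]
step 0: S = H·P̄·Hᵀ + R = [294 -165; -165 159]
step 0: K = P̄·Hᵀ·S⁻¹ = [-1048/2169 -1565/2169; 2333/6507 3526/6507; -1229/2169 -757/2169]
step 0: x' = x̄ + K·y = [-2708/2169, -19754/6507, -8830/2169]
step 0: P' = (I − K·H)·P̄ = [3350/723 -1709/2169 3436/723; -1709/2169 56173/6507 9737/2169; 3436/723 9737/2169 6146/723]
step 1: x̄ = F·x = [706/2169, -56486/6507, -84088/6507]
step 1: P̄ = F·P·Fᵀ + Q = [17849/723 -29576/2169 111848/2169; -29576/2169 307510/6507 98387/6507; 111848/2169 98387/6507 1243984/6507]
step 1: y = z − H·x̄ = [-132632/6507, 4131/241]
step 1: S = H·P̄·Hᵀ + R = [5612521/6507 -333808/723; -333808/723 201034/723]
step 1: K = P̄·Hᵀ·S⁻¹ = [-100406913/260285309 -253487483/520570618; 130042087/260285309 238291716/260285309; -96855346/260285309 76251893/520570618]
step 1: x' = x̄ + K·y = [-82422845/520570618, -825553238/260285309, -1471737857/520570618]
step 1: P' = (I − K·H)·P̄ = [2007521381/520570618 306870645/260285309 2684434009/520570618; 306870645/260285309 5535324371/260285309 3823697443/260285309; 2684434009/520570618 3823697443/260285309 8040978189/520570618]
step 2: x̄ = F·x = [612234661/260285309, -2214868250/260285309, -1505687815/260285309]
step 2: P̄ = F·P·Fᵀ + Q = [5781889209/260285309 -6228891804/260285309 7928766466/260285309; -6228891804/260285309 29742750594/260285309 17923096721/260285309; 7928766466/260285309 17923096721/260285309 50390355298/260285309]
step 2: y = z − H·x̄ = [-1143175001/260285309, 3414067290/260285309]
step 2: S = H·P̄·Hᵀ + R = [193020685487/260285309 -113411435584/260285309; -113411435584/260285309 80431665912/260285309]
step 2: K = P̄·Hᵀ·S⁻¹ = [-471777953161/1278799396229 -4718791991017/10230395169832; 849186825343/1278799396229 3183051942367/2557598792458; -318514590690/1278799396229 3920561769407/10230395169832]
step 2: x' = x̄ + K·y = [-10627324282705/5115197584916, 6264031707858/1278799396229, 1717775945915/5115197584916]
step 2: P' = (I − K·H)·P̄ = [39167836051921/10230395169832 4131959822051/2557598792458 55218693744441/10230395169832; 4131959822051/2557598792458 36864323903573/1278799396229 51019893492567/2557598792458; 55218693744441/10230395169832 51019893492567/2557598792458 194669232025313/10230395169832]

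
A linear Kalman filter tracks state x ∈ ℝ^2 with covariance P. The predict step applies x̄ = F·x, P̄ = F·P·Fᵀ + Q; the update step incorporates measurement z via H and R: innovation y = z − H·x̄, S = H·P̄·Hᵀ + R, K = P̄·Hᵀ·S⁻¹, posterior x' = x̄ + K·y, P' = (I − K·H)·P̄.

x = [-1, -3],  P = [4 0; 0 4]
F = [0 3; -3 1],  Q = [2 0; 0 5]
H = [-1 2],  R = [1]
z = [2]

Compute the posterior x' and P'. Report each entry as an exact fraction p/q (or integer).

x̄ = F·x = [-9, 0]
P̄ = F·P·Fᵀ + Q = [38 12; 12 45]
y = z − H·x̄ = [-7]
S = H·P̄·Hᵀ + R = [171]
K = P̄·Hᵀ·S⁻¹ = [-14/171; 26/57]
x' = x̄ + K·y = [-1441/171, -182/57]
P' = (I − K·H)·P̄ = [6302/171 1048/57; 1048/57 179/19]

x' = [-1441/171, -182/57]
P' = [6302/171 1048/57; 1048/57 179/19]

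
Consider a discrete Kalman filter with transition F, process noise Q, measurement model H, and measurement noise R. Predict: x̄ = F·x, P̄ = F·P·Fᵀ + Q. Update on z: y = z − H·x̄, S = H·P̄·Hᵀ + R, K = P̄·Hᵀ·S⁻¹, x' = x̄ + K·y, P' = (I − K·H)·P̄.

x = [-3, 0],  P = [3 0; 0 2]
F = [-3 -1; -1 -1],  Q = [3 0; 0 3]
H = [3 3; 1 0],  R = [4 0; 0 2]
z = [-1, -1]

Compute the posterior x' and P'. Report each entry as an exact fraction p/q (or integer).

x' = [-773/2467, -92/2467]
P' = [2686/2467 -2342/2467; -2342/2467 3034/2467]

x̄ = F·x = [9, 3]
P̄ = F·P·Fᵀ + Q = [32 11; 11 8]
y = z − H·x̄ = [-37, -10]
S = H·P̄·Hᵀ + R = [562 129; 129 34]
K = P̄·Hᵀ·S⁻¹ = [258/2467 1343/2467; 519/2467 -1171/2467]
x' = x̄ + K·y = [-773/2467, -92/2467]
P' = (I − K·H)·P̄ = [2686/2467 -2342/2467; -2342/2467 3034/2467]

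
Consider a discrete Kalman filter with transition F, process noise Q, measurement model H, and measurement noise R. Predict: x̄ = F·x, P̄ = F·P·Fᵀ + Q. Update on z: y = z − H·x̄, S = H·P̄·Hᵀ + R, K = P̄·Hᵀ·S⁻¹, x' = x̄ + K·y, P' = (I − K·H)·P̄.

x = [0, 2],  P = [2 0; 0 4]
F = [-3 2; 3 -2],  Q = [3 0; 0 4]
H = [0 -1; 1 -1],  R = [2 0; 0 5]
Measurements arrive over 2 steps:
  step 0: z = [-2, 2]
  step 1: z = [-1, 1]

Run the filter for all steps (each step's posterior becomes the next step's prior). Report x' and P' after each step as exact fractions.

step 0: x̄ = F·x = [4, -4]
step 0: P̄ = F·P·Fᵀ + Q = [37 -34; -34 38]
step 0: y = z − H·x̄ = [-6, -6]
step 0: S = H·P̄·Hᵀ + R = [40 72; 72 148]
step 0: K = P̄·Hᵀ·S⁻¹ = [-5/46 49/92; -55/92 -9/46]
step 0: x' = x̄ + K·y = [67/46, 35/46]
step 0: P' = (I − K·H)·P̄ = [265/92 5/23; 5/23 55/46]
step 1: x̄ = F·x = [-131/46, 131/46]
step 1: P̄ = F·P·Fᵀ + Q = [2861/92 -2585/92; -2585/92 2953/92]
step 1: y = z − H·x̄ = [85/46, 154/23]
step 1: S = H·P̄·Hᵀ + R = [3137/92 2769/46; 2769/46 2861/23]
step 1: K = P̄·Hᵀ·S⁻¹ = [-3137/28426 30091/56852; -8491/14213 -2769/14213]
step 1: x' = x̄ + K·y = [27981/56852, 6246/14213]
step 1: P' = (I − K·H)·P̄ = [163003/56852 3137/14213; 3137/14213 16982/14213]

step 0: x' = [67/46, 35/46], P' = [265/92 5/23; 5/23 55/46]
step 1: x' = [27981/56852, 6246/14213], P' = [163003/56852 3137/14213; 3137/14213 16982/14213]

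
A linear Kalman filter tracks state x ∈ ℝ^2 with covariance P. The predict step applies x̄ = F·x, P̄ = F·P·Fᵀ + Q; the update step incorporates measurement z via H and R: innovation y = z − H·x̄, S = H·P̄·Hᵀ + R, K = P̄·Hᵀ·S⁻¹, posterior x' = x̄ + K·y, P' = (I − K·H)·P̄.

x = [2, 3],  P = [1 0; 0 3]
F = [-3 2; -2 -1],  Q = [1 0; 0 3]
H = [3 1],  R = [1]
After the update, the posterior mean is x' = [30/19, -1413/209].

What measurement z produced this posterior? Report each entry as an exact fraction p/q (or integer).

x̄ = F·x = [0, -7]
P̄ = F·P·Fᵀ + Q = [22 0; 0 10]
S = H·P̄·Hᵀ + R = [209]
K = P̄·Hᵀ·S⁻¹ = [6/19; 10/209]
x' − x̄ = [30/19, 50/209] = K·y
y = (KᵀK)⁻¹·Kᵀ·(x' − x̄) = [5]
z = y + H·x̄ = [5] + [-7] = [-2]

z = [-2]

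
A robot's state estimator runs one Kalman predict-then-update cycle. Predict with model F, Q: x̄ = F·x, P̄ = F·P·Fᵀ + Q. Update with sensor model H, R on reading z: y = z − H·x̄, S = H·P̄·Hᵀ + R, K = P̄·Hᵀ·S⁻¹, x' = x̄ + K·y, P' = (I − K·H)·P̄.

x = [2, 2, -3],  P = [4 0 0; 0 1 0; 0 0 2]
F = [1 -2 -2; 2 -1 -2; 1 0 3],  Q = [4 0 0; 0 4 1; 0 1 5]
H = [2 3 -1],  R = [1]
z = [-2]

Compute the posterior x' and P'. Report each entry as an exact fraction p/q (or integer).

x̄ = F·x = [4, 8, -7]
P̄ = F·P·Fᵀ + Q = [20 18 -8; 18 29 -3; -8 -3 27]
y = z − H·x̄ = [-41]
S = H·P̄·Hᵀ + R = [635]
K = P̄·Hᵀ·S⁻¹ = [102/635; 126/635; -52/635]
x' = x̄ + K·y = [-1642/635, -86/635, -2313/635]
P' = (I − K·H)·P̄ = [2296/635 -1422/635 224/635; -1422/635 2539/635 4647/635; 224/635 4647/635 14441/635]

x' = [-1642/635, -86/635, -2313/635]
P' = [2296/635 -1422/635 224/635; -1422/635 2539/635 4647/635; 224/635 4647/635 14441/635]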